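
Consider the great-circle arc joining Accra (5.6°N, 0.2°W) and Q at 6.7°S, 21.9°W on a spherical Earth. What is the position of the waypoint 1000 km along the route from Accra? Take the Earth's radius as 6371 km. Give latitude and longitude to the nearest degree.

≈ 1°N, 8°W

Write both endpoints as unit vectors p₁, p₂ with components (cos φ cos λ, cos φ sin λ, sin φ).
The central angle between the endpoints is δ = arccos(p₁·p₂) ≈ 0.435 rad (24.9°). The total great-circle distance is δ·R ≈ 0.435 × 6371 ≈ 2769 km, so the target fraction is f = 1000/2769 ≈ 0.361.
Interpolate at f ≈ 0.361 with slerp weights a = sin((1−f)δ)/sin δ ≈ 0.651, b = sin(fδ)/sin δ ≈ 0.371.
p = a·p₁ + b·p₂ ≈ (0.990, -0.140, 0.020); φ = arcsin(p_z) ≈ 1.16°, λ = atan2(p_y, p_x) ≈ -8.04°.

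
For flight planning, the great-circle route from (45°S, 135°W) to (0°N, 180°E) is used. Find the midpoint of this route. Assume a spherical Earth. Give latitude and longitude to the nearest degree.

≈ (24°S, 162°W)

Write both endpoints as unit vectors p₁, p₂ with components (cos φ cos λ, cos φ sin λ, sin φ).
The central angle between the endpoints is δ = arccos(p₁·p₂) ≈ 1.047 rad (60.0°).
Interpolate at f = 1/2 with slerp weights a = sin((1−f)δ)/sin δ ≈ 0.577, b = sin(fδ)/sin δ ≈ 0.577.
p = a·p₁ + b·p₂ ≈ (-0.866, -0.289, -0.408); φ = arcsin(p_z) ≈ -24.09°, λ = atan2(p_y, p_x) ≈ -161.57°.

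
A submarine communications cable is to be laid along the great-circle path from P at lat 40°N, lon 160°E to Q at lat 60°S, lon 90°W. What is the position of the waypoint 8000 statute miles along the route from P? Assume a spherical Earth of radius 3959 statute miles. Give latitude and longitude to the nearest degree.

≈ lat 54°S, lon 121°W

Write both endpoints as unit vectors p₁, p₂ with components (cos φ cos λ, cos φ sin λ, sin φ).
The central angle between the endpoints is δ = arccos(p₁·p₂) ≈ 2.329 rad (133.4°). The total great-circle distance is δ·R ≈ 2.329 × 3959 ≈ 9221 mi, so the target fraction is f = 8000/9221 ≈ 0.868.
Interpolate at f ≈ 0.868 with slerp weights a = sin((1−f)δ)/sin δ ≈ 0.418, b = sin(fδ)/sin δ ≈ 1.240.
p = a·p₁ + b·p₂ ≈ (-0.301, -0.511, -0.805); φ = arcsin(p_z) ≈ -53.65°, λ = atan2(p_y, p_x) ≈ -120.51°.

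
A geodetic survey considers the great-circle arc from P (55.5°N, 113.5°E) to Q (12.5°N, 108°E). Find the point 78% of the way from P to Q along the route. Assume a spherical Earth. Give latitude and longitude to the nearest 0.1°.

Write both endpoints as unit vectors p₁, p₂ with components (cos φ cos λ, cos φ sin λ, sin φ).
The central angle between the endpoints is δ = arccos(p₁·p₂) ≈ 0.754 rad (43.2°).
Interpolate at f = 0.78 with slerp weights a = sin((1−f)δ)/sin δ ≈ 0.241, b = sin(fδ)/sin δ ≈ 0.810.
p = a·p₁ + b·p₂ ≈ (-0.299, 0.878, 0.374); φ = arcsin(p_z) ≈ 21.98°, λ = atan2(p_y, p_x) ≈ 108.81°.

≈ (22.0°N, 108.8°E)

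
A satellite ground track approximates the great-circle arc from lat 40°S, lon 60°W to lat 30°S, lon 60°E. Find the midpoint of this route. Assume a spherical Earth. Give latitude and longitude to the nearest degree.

Convert each endpoint to a unit vector on the sphere (x = cos φ cos λ, y = cos φ sin λ, z = sin φ).
The central angle between the endpoints is δ = arccos(p₁·p₂) ≈ 1.581 rad (90.6°).
Interpolate at f = 1/2 with slerp weights a = sin((1−f)δ)/sin δ ≈ 0.711, b = sin(fδ)/sin δ ≈ 0.711.
p = a·p₁ + b·p₂ ≈ (0.580, 0.062, -0.812); φ = arcsin(p_z) ≈ -54.32°, λ = atan2(p_y, p_x) ≈ 6.06°.

≈ lat 54°S, lon 6°E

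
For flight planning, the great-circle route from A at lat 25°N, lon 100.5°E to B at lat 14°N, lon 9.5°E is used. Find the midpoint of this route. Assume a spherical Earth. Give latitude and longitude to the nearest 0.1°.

≈ lat 26.8°N, lon 53.0°E

Convert each endpoint to a unit vector on the sphere (x = cos φ cos λ, y = cos φ sin λ, z = sin φ).
The central angle between the endpoints is δ = arccos(p₁·p₂) ≈ 1.484 rad (85.0°).
Interpolate at f = 1/2 with slerp weights a = sin((1−f)δ)/sin δ ≈ 0.678, b = sin(fδ)/sin δ ≈ 0.678.
p = a·p₁ + b·p₂ ≈ (0.537, 0.713, 0.451); φ = arcsin(p_z) ≈ 26.79°, λ = atan2(p_y, p_x) ≈ 53.01°.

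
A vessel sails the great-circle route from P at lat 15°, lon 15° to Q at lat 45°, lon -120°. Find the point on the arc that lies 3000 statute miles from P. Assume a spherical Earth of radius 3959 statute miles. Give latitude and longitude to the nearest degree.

≈ lat 49°, lon -18°

From cos δ = sin φ₁ sin φ₂ + cos φ₁ cos φ₂ cos Δλ, the central angle is δ ≈ 1.875 rad (107.5°). The total great-circle distance is δ·R ≈ 1.875 × 3959 ≈ 7425 mi, so the target fraction is f = 3000/7425 ≈ 0.404.
Interpolate at f ≈ 0.404 with slerp weights a = sin((1−f)δ)/sin δ ≈ 0.942, b = sin(fδ)/sin δ ≈ 0.720.
p = a·p₁ + b·p₂ ≈ (0.625, -0.206, 0.753); φ = arcsin(p_z) ≈ 48.88°, λ = atan2(p_y, p_x) ≈ -18.22°.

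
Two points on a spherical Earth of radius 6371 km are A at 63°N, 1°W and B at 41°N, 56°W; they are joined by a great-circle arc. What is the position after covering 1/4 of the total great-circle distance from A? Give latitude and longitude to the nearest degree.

Convert each endpoint to a unit vector on the sphere (x = cos φ cos λ, y = cos φ sin λ, z = sin φ).
The central angle between the endpoints is δ = arccos(p₁·p₂) ≈ 0.674 rad (38.6°).
Interpolate at f = 1/4 with slerp weights a = sin((1−f)δ)/sin δ ≈ 0.776, b = sin(fδ)/sin δ ≈ 0.269.
p = a·p₁ + b·p₂ ≈ (0.466, -0.174, 0.868); φ = arcsin(p_z) ≈ 60.19°, λ = atan2(p_y, p_x) ≈ -20.52°.

≈ 60°N, 21°W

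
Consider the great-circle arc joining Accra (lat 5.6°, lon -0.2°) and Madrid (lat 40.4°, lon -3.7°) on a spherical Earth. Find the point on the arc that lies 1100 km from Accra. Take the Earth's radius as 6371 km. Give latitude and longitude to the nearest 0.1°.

≈ lat 15.5°, lon -1.0°

Convert each endpoint to a unit vector on the sphere (x = cos φ cos λ, y = cos φ sin λ, z = sin φ).
The central angle between the endpoints is δ = arccos(p₁·p₂) ≈ 0.610 rad (34.9°). The total great-circle distance is δ·R ≈ 0.610 × 6371 ≈ 3885 km, so the target fraction is f = 1100/3885 ≈ 0.283.
Interpolate at f ≈ 0.283 with slerp weights a = sin((1−f)δ)/sin δ ≈ 0.739, b = sin(fδ)/sin δ ≈ 0.300.
p = a·p₁ + b·p₂ ≈ (0.964, -0.017, 0.267); φ = arcsin(p_z) ≈ 15.46°, λ = atan2(p_y, p_x) ≈ -1.03°.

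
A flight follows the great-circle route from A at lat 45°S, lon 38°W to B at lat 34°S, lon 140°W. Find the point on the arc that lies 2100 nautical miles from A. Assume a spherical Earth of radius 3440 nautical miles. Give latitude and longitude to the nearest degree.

≈ lat 53°S, lon 91°W

The haversine formula gives a central angle δ ≈ 1.294 rad (74.1°) between the endpoints. The total great-circle distance is δ·R ≈ 1.294 × 3440 ≈ 4450 nmi, so the target fraction is f = 2100/4450 ≈ 0.472.
Interpolate at f ≈ 0.472 with slerp weights a = sin((1−f)δ)/sin δ ≈ 0.656, b = sin(fδ)/sin δ ≈ 0.596.
p = a·p₁ + b·p₂ ≈ (-0.013, -0.603, -0.797); φ = arcsin(p_z) ≈ -52.88°, λ = atan2(p_y, p_x) ≈ -91.21°.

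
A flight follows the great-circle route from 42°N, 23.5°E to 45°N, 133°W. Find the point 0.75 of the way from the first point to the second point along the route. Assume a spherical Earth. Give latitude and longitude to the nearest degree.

≈ 66°N, 117°W

Write both endpoints as unit vectors p₁, p₂ with components (cos φ cos λ, cos φ sin λ, sin φ).
The central angle between the endpoints is δ = arccos(p₁·p₂) ≈ 1.580 rad (90.5°).
Interpolate at f = 0.75 with slerp weights a = sin((1−f)δ)/sin δ ≈ 0.385, b = sin(fδ)/sin δ ≈ 0.926.
p = a·p₁ + b·p₂ ≈ (-0.185, -0.365, 0.912); φ = arcsin(p_z) ≈ 65.85°, λ = atan2(p_y, p_x) ≈ -116.82°.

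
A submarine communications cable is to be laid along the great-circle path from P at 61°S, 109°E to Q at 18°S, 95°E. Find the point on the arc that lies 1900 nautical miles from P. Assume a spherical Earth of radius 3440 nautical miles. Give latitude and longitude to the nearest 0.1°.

Write both endpoints as unit vectors p₁, p₂ with components (cos φ cos λ, cos φ sin λ, sin φ).
The central angle between the endpoints is δ = arccos(p₁·p₂) ≈ 0.770 rad (44.1°). The total great-circle distance is δ·R ≈ 0.770 × 3440 ≈ 2650 nmi, so the target fraction is f = 1900/2650 ≈ 0.717.
Interpolate at f ≈ 0.717 with slerp weights a = sin((1−f)δ)/sin δ ≈ 0.311, b = sin(fδ)/sin δ ≈ 0.753.
p = a·p₁ + b·p₂ ≈ (-0.111, 0.856, -0.504); φ = arcsin(p_z) ≈ -30.30°, λ = atan2(p_y, p_x) ≈ 97.42°.

≈ 30.3°S, 97.4°E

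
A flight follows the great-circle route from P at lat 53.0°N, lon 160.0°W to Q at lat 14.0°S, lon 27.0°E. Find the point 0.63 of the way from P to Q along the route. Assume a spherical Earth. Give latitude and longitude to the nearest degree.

The haversine formula gives a central angle δ ≈ 2.454 rad (140.6°) between the endpoints.
Interpolate at f = 0.63 with slerp weights a = sin((1−f)δ)/sin δ ≈ 1.242, b = sin(fδ)/sin δ ≈ 1.575.
p = a·p₁ + b·p₂ ≈ (0.659, 0.438, 0.611); φ = arcsin(p_z) ≈ 37.65°, λ = atan2(p_y, p_x) ≈ 33.61°.

≈ lat 38°N, lon 34°E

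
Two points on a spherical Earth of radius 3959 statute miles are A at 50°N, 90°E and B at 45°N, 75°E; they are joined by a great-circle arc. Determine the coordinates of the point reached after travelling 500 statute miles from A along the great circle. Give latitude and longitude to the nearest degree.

Write both endpoints as unit vectors p₁, p₂ with components (cos φ cos λ, cos φ sin λ, sin φ).
The central angle between the endpoints is δ = arccos(p₁·p₂) ≈ 0.197 rad (11.3°). The total great-circle distance is δ·R ≈ 0.197 × 3959 ≈ 779 mi, so the target fraction is f = 500/779 ≈ 0.642.
Interpolate at f ≈ 0.642 with slerp weights a = sin((1−f)δ)/sin δ ≈ 0.360, b = sin(fδ)/sin δ ≈ 0.644.
p = a·p₁ + b·p₂ ≈ (0.118, 0.672, 0.731); φ = arcsin(p_z) ≈ 47.01°, λ = atan2(p_y, p_x) ≈ 80.04°.

≈ 47°N, 80°E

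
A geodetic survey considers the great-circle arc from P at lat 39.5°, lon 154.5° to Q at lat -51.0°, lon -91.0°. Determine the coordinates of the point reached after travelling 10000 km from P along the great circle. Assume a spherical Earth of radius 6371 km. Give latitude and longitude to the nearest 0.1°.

≈ lat -27.7°, lon -141.3°

Write both endpoints as unit vectors p₁, p₂ with components (cos φ cos λ, cos φ sin λ, sin φ).
The central angle between the endpoints is δ = arccos(p₁·p₂) ≈ 2.340 rad (134.1°). The total great-circle distance is δ·R ≈ 2.340 × 6371 ≈ 14909 km, so the target fraction is f = 10000/14909 ≈ 0.671.
Interpolate at f ≈ 0.671 with slerp weights a = sin((1−f)δ)/sin δ ≈ 0.970, b = sin(fδ)/sin δ ≈ 1.392.
p = a·p₁ + b·p₂ ≈ (-0.691, -0.554, -0.465); φ = arcsin(p_z) ≈ -27.72°, λ = atan2(p_y, p_x) ≈ -141.27°.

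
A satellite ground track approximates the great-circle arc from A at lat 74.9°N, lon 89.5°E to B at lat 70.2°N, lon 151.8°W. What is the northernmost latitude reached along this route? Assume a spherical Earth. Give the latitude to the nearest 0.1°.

≈ 81.1°N

The great circle lies in the plane with unit normal n̂ = (p₁ × p₂)/|p₁ × p₂|.
Here n̂_z ≈ +0.155; the vertex latitude is φ_max = arccos|n̂_z| ≈ 81.1°.
Check via Clairaut: cos φ_max = |cos φ₁| · sin C = cos(74.9°)·sin(36.5°) ≈ 0.155, again giving ≈ 81.1°.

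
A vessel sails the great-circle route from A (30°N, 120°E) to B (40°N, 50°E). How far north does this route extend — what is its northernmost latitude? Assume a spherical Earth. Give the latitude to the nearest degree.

≈ 42°N

The great circle lies in the plane with unit normal n̂ = (p₁ × p₂)/|p₁ × p₂|.
Here n̂_z ≈ -0.745; the vertex latitude is φ_max = arccos|n̂_z| ≈ 41.8°.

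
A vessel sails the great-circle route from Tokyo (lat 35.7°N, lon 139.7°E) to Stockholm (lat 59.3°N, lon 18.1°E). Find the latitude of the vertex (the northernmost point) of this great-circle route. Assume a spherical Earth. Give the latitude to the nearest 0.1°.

The great circle lies in the plane with unit normal n̂ = (p₁ × p₂)/|p₁ × p₂|.
Here n̂_z ≈ -0.368; the vertex latitude is φ_max = arccos|n̂_z| ≈ 68.4°.
Check via Clairaut: cos φ_max = |cos φ₁| · sin C = cos(35.7°)·sin(27.0°) ≈ 0.368, again giving ≈ 68.4°.

≈ 68.4°N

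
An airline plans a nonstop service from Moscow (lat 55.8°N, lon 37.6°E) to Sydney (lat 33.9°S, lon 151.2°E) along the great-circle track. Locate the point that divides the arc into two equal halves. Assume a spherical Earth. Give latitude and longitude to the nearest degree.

Convert each endpoint to a unit vector on the sphere (x = cos φ cos λ, y = cos φ sin λ, z = sin φ).
The central angle between the endpoints is δ = arccos(p₁·p₂) ≈ 2.276 rad (130.4°).
Interpolate at f = 1/2 with slerp weights a = sin((1−f)δ)/sin δ ≈ 1.192, b = sin(fδ)/sin δ ≈ 1.192.
p = a·p₁ + b·p₂ ≈ (-0.336, 0.885, 0.321); φ = arcsin(p_z) ≈ 18.73°, λ = atan2(p_y, p_x) ≈ 110.79°.

≈ lat 19°N, lon 111°E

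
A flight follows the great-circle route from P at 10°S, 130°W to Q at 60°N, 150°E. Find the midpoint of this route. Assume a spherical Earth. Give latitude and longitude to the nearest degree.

≈ 30°N, 155°W

Convert each endpoint to a unit vector on the sphere (x = cos φ cos λ, y = cos φ sin λ, z = sin φ).
The central angle between the endpoints is δ = arccos(p₁·p₂) ≈ 1.636 rad (93.7°).
Interpolate at f = 1/2 with slerp weights a = sin((1−f)δ)/sin δ ≈ 0.731, b = sin(fδ)/sin δ ≈ 0.731.
p = a·p₁ + b·p₂ ≈ (-0.780, -0.369, 0.506); φ = arcsin(p_z) ≈ 30.42°, λ = atan2(p_y, p_x) ≈ -154.68°.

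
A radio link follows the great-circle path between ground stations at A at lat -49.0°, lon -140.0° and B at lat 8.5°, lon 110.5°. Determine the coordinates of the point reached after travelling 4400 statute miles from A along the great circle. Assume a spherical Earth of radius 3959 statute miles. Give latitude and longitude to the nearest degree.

Write both endpoints as unit vectors p₁, p₂ with components (cos φ cos λ, cos φ sin λ, sin φ).
The central angle between the endpoints is δ = arccos(p₁·p₂) ≈ 1.905 rad (109.2°). The total great-circle distance is δ·R ≈ 1.905 × 3959 ≈ 7542 mi, so the target fraction is f = 4400/7542 ≈ 0.583.
Interpolate at f ≈ 0.583 with slerp weights a = sin((1−f)δ)/sin δ ≈ 0.755, b = sin(fδ)/sin δ ≈ 0.949.
p = a·p₁ + b·p₂ ≈ (-0.708, 0.561, -0.429); φ = arcsin(p_z) ≈ -25.43°, λ = atan2(p_y, p_x) ≈ 141.62°.

≈ lat -25°, lon 142°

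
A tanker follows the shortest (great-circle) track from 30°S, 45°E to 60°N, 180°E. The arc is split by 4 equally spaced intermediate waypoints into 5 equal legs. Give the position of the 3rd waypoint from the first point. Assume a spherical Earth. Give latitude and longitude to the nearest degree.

Write both endpoints as unit vectors p₁, p₂ with components (cos φ cos λ, cos φ sin λ, sin φ).
The central angle between the endpoints is δ = arccos(p₁·p₂) ≈ 2.403 rad (137.7°).
Interpolate at f = 3/5 with slerp weights a = sin((1−f)δ)/sin δ ≈ 1.217, b = sin(fδ)/sin δ ≈ 1.472.
p = a·p₁ + b·p₂ ≈ (0.009, 0.745, 0.667); φ = arcsin(p_z) ≈ 41.80°, λ = atan2(p_y, p_x) ≈ 89.29°.

≈ 42°N, 89°E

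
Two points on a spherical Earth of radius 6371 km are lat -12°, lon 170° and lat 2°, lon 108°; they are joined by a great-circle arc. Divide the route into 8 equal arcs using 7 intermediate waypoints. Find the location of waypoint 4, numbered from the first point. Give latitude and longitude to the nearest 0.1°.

≈ lat -5.8°, lon 138.6°

Convert each endpoint to a unit vector on the sphere (x = cos φ cos λ, y = cos φ sin λ, z = sin φ).
The central angle between the endpoints is δ = arccos(p₁·p₂) ≈ 1.102 rad (63.1°).
Interpolate at f = 4/8 with slerp weights a = sin((1−f)δ)/sin δ ≈ 0.587, b = sin(fδ)/sin δ ≈ 0.587.
p = a·p₁ + b·p₂ ≈ (-0.747, 0.658, -0.102); φ = arcsin(p_z) ≈ -5.83°, λ = atan2(p_y, p_x) ≈ 138.63°.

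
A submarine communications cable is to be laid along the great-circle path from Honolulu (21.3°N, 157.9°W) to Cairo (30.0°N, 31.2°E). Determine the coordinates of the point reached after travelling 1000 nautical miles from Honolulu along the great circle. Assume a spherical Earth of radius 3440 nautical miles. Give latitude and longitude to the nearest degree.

≈ 38°N, 162°W

The haversine formula gives a central angle δ ≈ 2.233 rad (128.0°) between the endpoints. The total great-circle distance is δ·R ≈ 2.233 × 3440 ≈ 7683 nmi, so the target fraction is f = 1000/7683 ≈ 0.130.
Interpolate at f ≈ 0.130 with slerp weights a = sin((1−f)δ)/sin δ ≈ 1.182, b = sin(fδ)/sin δ ≈ 0.364.
p = a·p₁ + b·p₂ ≈ (-0.751, -0.251, 0.611); φ = arcsin(p_z) ≈ 37.66°, λ = atan2(p_y, p_x) ≈ -161.51°.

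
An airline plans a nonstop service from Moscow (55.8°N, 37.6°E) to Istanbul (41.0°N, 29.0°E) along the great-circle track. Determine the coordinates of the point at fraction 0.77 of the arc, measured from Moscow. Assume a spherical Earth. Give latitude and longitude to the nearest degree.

≈ 44°N, 31°E

The haversine formula gives a central angle δ ≈ 0.276 rad (15.8°) between the endpoints.
Interpolate at f = 0.77 with slerp weights a = sin((1−f)δ)/sin δ ≈ 0.233, b = sin(fδ)/sin δ ≈ 0.774.
p = a·p₁ + b·p₂ ≈ (0.615, 0.363, 0.700); φ = arcsin(p_z) ≈ 44.45°, λ = atan2(p_y, p_x) ≈ 30.57°.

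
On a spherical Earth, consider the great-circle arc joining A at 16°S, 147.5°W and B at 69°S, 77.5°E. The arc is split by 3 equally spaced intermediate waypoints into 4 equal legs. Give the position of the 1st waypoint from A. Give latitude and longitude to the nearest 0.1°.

≈ 37.4°S, 154.5°W

From cos δ = sin φ₁ sin φ₂ + cos φ₁ cos φ₂ cos Δλ, the central angle is δ ≈ 1.557 rad (89.2°).
Interpolate at f = 1/4 with slerp weights a = sin((1−f)δ)/sin δ ≈ 0.920, b = sin(fδ)/sin δ ≈ 0.380.
p = a·p₁ + b·p₂ ≈ (-0.716, -0.342, -0.608); φ = arcsin(p_z) ≈ -37.44°, λ = atan2(p_y, p_x) ≈ -154.46°.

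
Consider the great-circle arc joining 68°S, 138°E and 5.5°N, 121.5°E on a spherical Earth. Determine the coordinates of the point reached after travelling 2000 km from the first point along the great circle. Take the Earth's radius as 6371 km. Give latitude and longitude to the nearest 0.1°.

≈ 50.5°S, 129.8°E

Write both endpoints as unit vectors p₁, p₂ with components (cos φ cos λ, cos φ sin λ, sin φ).
The central angle between the endpoints is δ = arccos(p₁·p₂) ≈ 1.299 rad (74.4°). The total great-circle distance is δ·R ≈ 1.299 × 6371 ≈ 8275 km, so the target fraction is f = 2000/8275 ≈ 0.242.
Interpolate at f ≈ 0.242 with slerp weights a = sin((1−f)δ)/sin δ ≈ 0.865, b = sin(fδ)/sin δ ≈ 0.321.
p = a·p₁ + b·p₂ ≈ (-0.408, 0.489, -0.771); φ = arcsin(p_z) ≈ -50.47°, λ = atan2(p_y, p_x) ≈ 129.81°.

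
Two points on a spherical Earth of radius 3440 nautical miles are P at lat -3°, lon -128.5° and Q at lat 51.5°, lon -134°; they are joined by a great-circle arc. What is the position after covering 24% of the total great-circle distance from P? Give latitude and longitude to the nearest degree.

Write both endpoints as unit vectors p₁, p₂ with components (cos φ cos λ, cos φ sin λ, sin φ).
The central angle between the endpoints is δ = arccos(p₁·p₂) ≈ 0.955 rad (54.7°).
Interpolate at f = 0.24 with slerp weights a = sin((1−f)δ)/sin δ ≈ 0.813, b = sin(fδ)/sin δ ≈ 0.278.
p = a·p₁ + b·p₂ ≈ (-0.626, -0.760, 0.175); φ = arcsin(p_z) ≈ 10.09°, λ = atan2(p_y, p_x) ≈ -129.47°.

≈ lat 10°, lon -129°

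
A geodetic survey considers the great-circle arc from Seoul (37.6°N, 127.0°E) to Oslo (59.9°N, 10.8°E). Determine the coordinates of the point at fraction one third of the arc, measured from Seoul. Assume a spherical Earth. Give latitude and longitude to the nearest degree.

The haversine formula gives a central angle δ ≈ 1.211 rad (69.4°) between the endpoints.
Interpolate at f = 1/3 with slerp weights a = sin((1−f)δ)/sin δ ≈ 0.772, b = sin(fδ)/sin δ ≈ 0.420.
p = a·p₁ + b·p₂ ≈ (-0.161, 0.528, 0.834); φ = arcsin(p_z) ≈ 56.50°, λ = atan2(p_y, p_x) ≈ 106.99°.

≈ 57°N, 107°E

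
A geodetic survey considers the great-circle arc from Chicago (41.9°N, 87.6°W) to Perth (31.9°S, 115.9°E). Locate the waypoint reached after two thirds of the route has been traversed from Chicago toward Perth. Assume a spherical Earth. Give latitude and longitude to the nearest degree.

≈ 4°N, 157°E

Write both endpoints as unit vectors p₁, p₂ with components (cos φ cos λ, cos φ sin λ, sin φ).
The central angle between the endpoints is δ = arccos(p₁·p₂) ≈ 2.772 rad (158.8°).
Interpolate at f = 2/3 with slerp weights a = sin((1−f)δ)/sin δ ≈ 2.208, b = sin(fδ)/sin δ ≈ 2.661.
p = a·p₁ + b·p₂ ≈ (-0.918, 0.391, 0.068); φ = arcsin(p_z) ≈ 3.91°, λ = atan2(p_y, p_x) ≈ 156.96°.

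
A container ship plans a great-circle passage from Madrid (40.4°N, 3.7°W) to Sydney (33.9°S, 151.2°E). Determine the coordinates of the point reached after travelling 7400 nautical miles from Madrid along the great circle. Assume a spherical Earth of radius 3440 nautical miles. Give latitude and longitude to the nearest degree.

Write both endpoints as unit vectors p₁, p₂ with components (cos φ cos λ, cos φ sin λ, sin φ).
The central angle between the endpoints is δ = arccos(p₁·p₂) ≈ 2.776 rad (159.0°). The total great-circle distance is δ·R ≈ 2.776 × 3440 ≈ 9549 nmi, so the target fraction is f = 7400/9549 ≈ 0.775.
Interpolate at f ≈ 0.775 with slerp weights a = sin((1−f)δ)/sin δ ≈ 1.636, b = sin(fδ)/sin δ ≈ 2.339.
p = a·p₁ + b·p₂ ≈ (-0.458, 0.855, -0.244); φ = arcsin(p_z) ≈ -14.14°, λ = atan2(p_y, p_x) ≈ 118.18°.

≈ (14°S, 118°E)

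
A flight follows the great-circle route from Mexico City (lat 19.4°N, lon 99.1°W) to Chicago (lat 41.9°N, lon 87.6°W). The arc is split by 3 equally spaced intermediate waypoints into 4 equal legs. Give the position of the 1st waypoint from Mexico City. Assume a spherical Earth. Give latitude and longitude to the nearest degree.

Write both endpoints as unit vectors p₁, p₂ with components (cos φ cos λ, cos φ sin λ, sin φ).
The central angle between the endpoints is δ = arccos(p₁·p₂) ≈ 0.428 rad (24.5°).
Interpolate at f = 1/4 with slerp weights a = sin((1−f)δ)/sin δ ≈ 0.760, b = sin(fδ)/sin δ ≈ 0.257.
p = a·p₁ + b·p₂ ≈ (-0.105, -0.899, 0.424); φ = arcsin(p_z) ≈ 25.11°, λ = atan2(p_y, p_x) ≈ -96.68°.

≈ lat 25°N, lon 97°W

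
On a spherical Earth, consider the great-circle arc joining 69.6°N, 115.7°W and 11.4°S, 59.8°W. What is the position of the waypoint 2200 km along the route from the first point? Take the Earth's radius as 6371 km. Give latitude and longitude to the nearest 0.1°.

Write both endpoints as unit vectors p₁, p₂ with components (cos φ cos λ, cos φ sin λ, sin φ).
The central angle between the endpoints is δ = arccos(p₁·p₂) ≈ 1.564 rad (89.6°). The total great-circle distance is δ·R ≈ 1.564 × 6371 ≈ 9967 km, so the target fraction is f = 2200/9967 ≈ 0.221.
Interpolate at f ≈ 0.221 with slerp weights a = sin((1−f)δ)/sin δ ≈ 0.939, b = sin(fδ)/sin δ ≈ 0.338.
p = a·p₁ + b·p₂ ≈ (0.025, -0.582, 0.813); φ = arcsin(p_z) ≈ 54.39°, λ = atan2(p_y, p_x) ≈ -87.54°.

≈ 54.4°N, 87.5°W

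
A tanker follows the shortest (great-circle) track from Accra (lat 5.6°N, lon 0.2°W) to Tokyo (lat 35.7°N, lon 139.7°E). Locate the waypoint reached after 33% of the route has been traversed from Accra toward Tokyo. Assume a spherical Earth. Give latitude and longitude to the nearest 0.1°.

≈ lat 35.4°N, lon 30.4°E

Convert each endpoint to a unit vector on the sphere (x = cos φ cos λ, y = cos φ sin λ, z = sin φ).
The central angle between the endpoints is δ = arccos(p₁·p₂) ≈ 2.167 rad (124.1°).
Interpolate at f = 0.33 with slerp weights a = sin((1−f)δ)/sin δ ≈ 1.200, b = sin(fδ)/sin δ ≈ 0.792.
p = a·p₁ + b·p₂ ≈ (0.703, 0.412, 0.579); φ = arcsin(p_z) ≈ 35.40°, λ = atan2(p_y, p_x) ≈ 30.36°.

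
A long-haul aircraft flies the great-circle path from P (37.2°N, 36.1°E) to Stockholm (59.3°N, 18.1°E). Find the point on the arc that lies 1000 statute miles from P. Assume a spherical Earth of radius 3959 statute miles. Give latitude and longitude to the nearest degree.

Convert each endpoint to a unit vector on the sphere (x = cos φ cos λ, y = cos φ sin λ, z = sin φ).
The central angle between the endpoints is δ = arccos(p₁·p₂) ≈ 0.436 rad (25.0°). The total great-circle distance is δ·R ≈ 0.436 × 3959 ≈ 1724 mi, so the target fraction is f = 1000/1724 ≈ 0.580.
Interpolate at f ≈ 0.580 with slerp weights a = sin((1−f)δ)/sin δ ≈ 0.431, b = sin(fδ)/sin δ ≈ 0.592.
p = a·p₁ + b·p₂ ≈ (0.565, 0.296, 0.770); φ = arcsin(p_z) ≈ 50.36°, λ = atan2(p_y, p_x) ≈ 27.68°.

≈ (50°N, 28°E)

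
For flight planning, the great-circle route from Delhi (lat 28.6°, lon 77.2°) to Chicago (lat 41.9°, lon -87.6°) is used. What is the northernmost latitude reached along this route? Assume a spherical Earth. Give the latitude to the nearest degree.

The great circle lies in the plane with unit normal n̂ = (p₁ × p₂)/|p₁ × p₂|.
Here n̂_z ≈ -0.180; the vertex latitude is φ_max = arccos|n̂_z| ≈ 79.6°.
Check via Clairaut: cos φ_max = |cos φ₁| · sin C = cos(28.6°)·sin(11.8°) ≈ 0.180, again giving ≈ 79.6°.

≈ 80°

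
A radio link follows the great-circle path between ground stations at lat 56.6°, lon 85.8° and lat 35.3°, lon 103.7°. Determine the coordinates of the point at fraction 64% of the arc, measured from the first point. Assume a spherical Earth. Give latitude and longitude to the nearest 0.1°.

From cos δ = sin φ₁ sin φ₂ + cos φ₁ cos φ₂ cos Δλ, the central angle is δ ≈ 0.428 rad (24.5°).
Interpolate at f = 0.64 with slerp weights a = sin((1−f)δ)/sin δ ≈ 0.370, b = sin(fδ)/sin δ ≈ 0.652.
p = a·p₁ + b·p₂ ≈ (-0.111, 0.720, 0.685); φ = arcsin(p_z) ≈ 43.26°, λ = atan2(p_y, p_x) ≈ 98.77°.

≈ lat 43.3°, lon 98.8°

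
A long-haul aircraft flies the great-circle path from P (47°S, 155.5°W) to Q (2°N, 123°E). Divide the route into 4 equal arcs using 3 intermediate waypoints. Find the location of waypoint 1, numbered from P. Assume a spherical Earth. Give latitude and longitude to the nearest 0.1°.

≈ (40.4°S, 176.1°E)

The haversine formula gives a central angle δ ≈ 1.496 rad (85.7°) between the endpoints.
Interpolate at f = 1/4 with slerp weights a = sin((1−f)δ)/sin δ ≈ 0.903, b = sin(fδ)/sin δ ≈ 0.366.
p = a·p₁ + b·p₂ ≈ (-0.760, 0.051, -0.648); φ = arcsin(p_z) ≈ -40.38°, λ = atan2(p_y, p_x) ≈ 176.12°.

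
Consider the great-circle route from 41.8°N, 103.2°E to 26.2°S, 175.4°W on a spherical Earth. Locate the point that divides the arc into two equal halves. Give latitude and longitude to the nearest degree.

Convert each endpoint to a unit vector on the sphere (x = cos φ cos λ, y = cos φ sin λ, z = sin φ).
The central angle between the endpoints is δ = arccos(p₁·p₂) ≈ 1.766 rad (101.2°).
Interpolate at f = 1/2 with slerp weights a = sin((1−f)δ)/sin δ ≈ 0.788, b = sin(fδ)/sin δ ≈ 0.788.
p = a·p₁ + b·p₂ ≈ (-0.839, 0.515, 0.177); φ = arcsin(p_z) ≈ 10.21°, λ = atan2(p_y, p_x) ≈ 148.44°.

≈ 10°N, 148°E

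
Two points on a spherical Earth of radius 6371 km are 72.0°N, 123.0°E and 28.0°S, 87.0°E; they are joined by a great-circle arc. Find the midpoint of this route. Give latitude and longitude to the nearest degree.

The haversine formula gives a central angle δ ≈ 1.799 rad (103.0°) between the endpoints.
Interpolate at f = 1/2 with slerp weights a = sin((1−f)δ)/sin δ ≈ 0.804, b = sin(fδ)/sin δ ≈ 0.804.
p = a·p₁ + b·p₂ ≈ (-0.098, 0.917, 0.387); φ = arcsin(p_z) ≈ 22.77°, λ = atan2(p_y, p_x) ≈ 96.11°.

≈ 23°N, 96°E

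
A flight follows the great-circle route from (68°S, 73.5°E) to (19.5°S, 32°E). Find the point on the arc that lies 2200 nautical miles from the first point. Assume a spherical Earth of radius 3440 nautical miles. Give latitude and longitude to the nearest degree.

Write both endpoints as unit vectors p₁, p₂ with components (cos φ cos λ, cos φ sin λ, sin φ).
The central angle between the endpoints is δ = arccos(p₁·p₂) ≈ 0.959 rad (55.0°). The total great-circle distance is δ·R ≈ 0.959 × 3440 ≈ 3301 nmi, so the target fraction is f = 2200/3301 ≈ 0.667.
Interpolate at f ≈ 0.667 with slerp weights a = sin((1−f)δ)/sin δ ≈ 0.384, b = sin(fδ)/sin δ ≈ 0.729.
p = a·p₁ + b·p₂ ≈ (0.623, 0.502, -0.599); φ = arcsin(p_z) ≈ -36.82°, λ = atan2(p_y, p_x) ≈ 38.84°.

≈ (37°S, 39°E)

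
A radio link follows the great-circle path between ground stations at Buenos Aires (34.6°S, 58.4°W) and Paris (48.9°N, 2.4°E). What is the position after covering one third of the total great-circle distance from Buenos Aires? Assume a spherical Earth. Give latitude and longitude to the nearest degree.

The haversine formula gives a central angle δ ≈ 1.735 rad (99.4°) between the endpoints.
Interpolate at f = 1/3 with slerp weights a = sin((1−f)δ)/sin δ ≈ 0.928, b = sin(fδ)/sin δ ≈ 0.554.
p = a·p₁ + b·p₂ ≈ (0.764, -0.635, -0.109); φ = arcsin(p_z) ≈ -6.28°, λ = atan2(p_y, p_x) ≈ -39.74°.

≈ 6°S, 40°W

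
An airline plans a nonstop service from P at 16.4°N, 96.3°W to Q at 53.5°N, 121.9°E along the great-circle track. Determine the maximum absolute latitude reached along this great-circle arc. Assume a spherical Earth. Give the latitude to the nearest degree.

≈ 69°N

The great circle lies in the plane with unit normal n̂ = (p₁ × p₂)/|p₁ × p₂|.
Here n̂_z ≈ -0.362; the vertex latitude is φ_max = arccos|n̂_z| ≈ 68.8°.
Check via Clairaut: cos φ_max = |cos φ₁| · sin C = cos(16.4°)·sin(22.2°) ≈ 0.362, again giving ≈ 68.8°.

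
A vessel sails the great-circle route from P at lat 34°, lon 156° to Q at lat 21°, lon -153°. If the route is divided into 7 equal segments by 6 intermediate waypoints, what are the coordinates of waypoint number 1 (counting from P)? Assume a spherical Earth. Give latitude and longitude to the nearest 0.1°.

The haversine formula gives a central angle δ ≈ 0.813 rad (46.6°) between the endpoints.
Interpolate at f = 1/7 with slerp weights a = sin((1−f)δ)/sin δ ≈ 0.884, b = sin(fδ)/sin δ ≈ 0.160.
p = a·p₁ + b·p₂ ≈ (-0.802, 0.230, 0.551); φ = arcsin(p_z) ≈ 33.45°, λ = atan2(p_y, p_x) ≈ 163.97°.

≈ lat 33.5°, lon 164.0°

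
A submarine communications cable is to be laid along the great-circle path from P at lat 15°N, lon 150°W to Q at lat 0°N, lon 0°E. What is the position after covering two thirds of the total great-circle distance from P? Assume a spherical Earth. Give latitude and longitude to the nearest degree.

≈ lat 21°N, lon 45°W

The haversine formula gives a central angle δ ≈ 2.562 rad (146.8°) between the endpoints.
Interpolate at f = 2/3 with slerp weights a = sin((1−f)δ)/sin δ ≈ 1.376, b = sin(fδ)/sin δ ≈ 1.808.
p = a·p₁ + b·p₂ ≈ (0.657, -0.664, 0.356); φ = arcsin(p_z) ≈ 20.86°, λ = atan2(p_y, p_x) ≈ -45.32°.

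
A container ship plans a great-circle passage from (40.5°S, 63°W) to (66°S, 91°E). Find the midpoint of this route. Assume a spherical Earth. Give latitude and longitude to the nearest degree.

Convert each endpoint to a unit vector on the sphere (x = cos φ cos λ, y = cos φ sin λ, z = sin φ).
The central angle between the endpoints is δ = arccos(p₁·p₂) ≈ 1.250 rad (71.6°).
Interpolate at f = 1/2 with slerp weights a = sin((1−f)δ)/sin δ ≈ 0.617, b = sin(fδ)/sin δ ≈ 0.617.
p = a·p₁ + b·p₂ ≈ (0.208, -0.167, -0.964); φ = arcsin(p_z) ≈ -74.51°, λ = atan2(p_y, p_x) ≈ -38.70°.

≈ (75°S, 39°W)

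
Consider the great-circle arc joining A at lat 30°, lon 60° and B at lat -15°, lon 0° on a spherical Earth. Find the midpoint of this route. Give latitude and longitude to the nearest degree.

Convert each endpoint to a unit vector on the sphere (x = cos φ cos λ, y = cos φ sin λ, z = sin φ).
The central angle between the endpoints is δ = arccos(p₁·p₂) ≈ 1.278 rad (73.2°).
Interpolate at f = 1/2 with slerp weights a = sin((1−f)δ)/sin δ ≈ 0.623, b = sin(fδ)/sin δ ≈ 0.623.
p = a·p₁ + b·p₂ ≈ (0.871, 0.467, 0.150); φ = arcsin(p_z) ≈ 8.64°, λ = atan2(p_y, p_x) ≈ 28.20°.

≈ lat 9°, lon 28°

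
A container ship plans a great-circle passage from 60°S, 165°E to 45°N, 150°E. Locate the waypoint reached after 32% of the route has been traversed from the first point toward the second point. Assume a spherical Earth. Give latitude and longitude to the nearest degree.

≈ 26°S, 158°E

From cos δ = sin φ₁ sin φ₂ + cos φ₁ cos φ₂ cos Δλ, the central angle is δ ≈ 1.845 rad (105.7°).
Interpolate at f = 0.32 with slerp weights a = sin((1−f)δ)/sin δ ≈ 0.987, b = sin(fδ)/sin δ ≈ 0.578.
p = a·p₁ + b·p₂ ≈ (-0.831, 0.332, -0.446); φ = arcsin(p_z) ≈ -26.50°, λ = atan2(p_y, p_x) ≈ 158.21°.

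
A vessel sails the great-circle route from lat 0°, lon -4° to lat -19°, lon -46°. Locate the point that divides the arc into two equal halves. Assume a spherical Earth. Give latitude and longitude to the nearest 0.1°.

≈ lat -10.2°, lon -24.4°

Write both endpoints as unit vectors p₁, p₂ with components (cos φ cos λ, cos φ sin λ, sin φ).
The central angle between the endpoints is δ = arccos(p₁·p₂) ≈ 0.792 rad (45.4°).
Interpolate at f = 1/2 with slerp weights a = sin((1−f)δ)/sin δ ≈ 0.542, b = sin(fδ)/sin δ ≈ 0.542.
p = a·p₁ + b·p₂ ≈ (0.897, -0.406, -0.176); φ = arcsin(p_z) ≈ -10.16°, λ = atan2(p_y, p_x) ≈ -24.38°.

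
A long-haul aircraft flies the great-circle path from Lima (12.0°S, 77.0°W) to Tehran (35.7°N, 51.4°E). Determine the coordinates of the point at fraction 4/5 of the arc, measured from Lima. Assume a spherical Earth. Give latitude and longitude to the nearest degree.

Convert each endpoint to a unit vector on the sphere (x = cos φ cos λ, y = cos φ sin λ, z = sin φ).
The central angle between the endpoints is δ = arccos(p₁·p₂) ≈ 2.233 rad (127.9°).
Interpolate at f = 4/5 with slerp weights a = sin((1−f)δ)/sin δ ≈ 0.548, b = sin(fδ)/sin δ ≈ 1.239.
p = a·p₁ + b·p₂ ≈ (0.748, 0.264, 0.609); φ = arcsin(p_z) ≈ 37.51°, λ = atan2(p_y, p_x) ≈ 19.45°.

≈ 38°N, 19°E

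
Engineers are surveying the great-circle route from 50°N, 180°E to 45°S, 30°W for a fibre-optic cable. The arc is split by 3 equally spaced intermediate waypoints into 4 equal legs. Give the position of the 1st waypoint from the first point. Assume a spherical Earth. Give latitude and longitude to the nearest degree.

≈ 37°N, 127°W

Write both endpoints as unit vectors p₁, p₂ with components (cos φ cos λ, cos φ sin λ, sin φ).
The central angle between the endpoints is δ = arccos(p₁·p₂) ≈ 2.780 rad (159.3°).
Interpolate at f = 1/4 with slerp weights a = sin((1−f)δ)/sin δ ≈ 2.461, b = sin(fδ)/sin δ ≈ 1.810.
p = a·p₁ + b·p₂ ≈ (-0.473, -0.640, 0.605); φ = arcsin(p_z) ≈ 37.25°, λ = atan2(p_y, p_x) ≈ -126.50°.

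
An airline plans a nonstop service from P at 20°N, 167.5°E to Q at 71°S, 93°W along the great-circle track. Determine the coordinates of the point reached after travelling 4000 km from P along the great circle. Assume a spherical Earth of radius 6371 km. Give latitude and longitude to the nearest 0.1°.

≈ 13.9°S, 179.6°E

Write both endpoints as unit vectors p₁, p₂ with components (cos φ cos λ, cos φ sin λ, sin φ).
The central angle between the endpoints is δ = arccos(p₁·p₂) ≈ 1.954 rad (112.0°). The total great-circle distance is δ·R ≈ 1.954 × 6371 ≈ 12449 km, so the target fraction is f = 4000/12449 ≈ 0.321.
Interpolate at f ≈ 0.321 with slerp weights a = sin((1−f)δ)/sin δ ≈ 1.046, b = sin(fδ)/sin δ ≈ 0.633.
p = a·p₁ + b·p₂ ≈ (-0.970, 0.007, -0.241); φ = arcsin(p_z) ≈ -13.95°, λ = atan2(p_y, p_x) ≈ 179.60°.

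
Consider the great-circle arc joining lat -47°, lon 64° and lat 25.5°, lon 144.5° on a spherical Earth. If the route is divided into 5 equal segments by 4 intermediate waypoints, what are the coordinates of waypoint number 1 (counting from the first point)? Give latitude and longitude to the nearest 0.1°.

≈ lat -35.9°, lon 87.2°

The haversine formula gives a central angle δ ≈ 1.786 rad (102.3°) between the endpoints.
Interpolate at f = 1/5 with slerp weights a = sin((1−f)δ)/sin δ ≈ 1.013, b = sin(fδ)/sin δ ≈ 0.358.
p = a·p₁ + b·p₂ ≈ (0.040, 0.809, -0.587); φ = arcsin(p_z) ≈ -35.94°, λ = atan2(p_y, p_x) ≈ 87.17°.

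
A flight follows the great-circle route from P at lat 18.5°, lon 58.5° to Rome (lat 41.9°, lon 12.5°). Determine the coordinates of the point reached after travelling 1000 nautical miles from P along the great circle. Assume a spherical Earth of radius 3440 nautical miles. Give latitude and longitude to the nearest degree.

Write both endpoints as unit vectors p₁, p₂ with components (cos φ cos λ, cos φ sin λ, sin φ).
The central angle between the endpoints is δ = arccos(p₁·p₂) ≈ 0.792 rad (45.4°). The total great-circle distance is δ·R ≈ 0.792 × 3440 ≈ 2725 nmi, so the target fraction is f = 1000/2725 ≈ 0.367.
Interpolate at f ≈ 0.367 with slerp weights a = sin((1−f)δ)/sin δ ≈ 0.675, b = sin(fδ)/sin δ ≈ 0.403.
p = a·p₁ + b·p₂ ≈ (0.627, 0.611, 0.483); φ = arcsin(p_z) ≈ 28.89°, λ = atan2(p_y, p_x) ≈ 44.25°.

≈ lat 29°, lon 44°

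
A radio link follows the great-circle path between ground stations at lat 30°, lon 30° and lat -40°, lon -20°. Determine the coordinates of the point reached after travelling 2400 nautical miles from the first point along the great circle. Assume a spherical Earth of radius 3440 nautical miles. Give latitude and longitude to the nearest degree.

≈ lat -4°, lon 8°

Write both endpoints as unit vectors p₁, p₂ with components (cos φ cos λ, cos φ sin λ, sin φ).
The central angle between the endpoints is δ = arccos(p₁·p₂) ≈ 1.466 rad (84.0°). The total great-circle distance is δ·R ≈ 1.466 × 3440 ≈ 5042 nmi, so the target fraction is f = 2400/5042 ≈ 0.476.
Interpolate at f ≈ 0.476 with slerp weights a = sin((1−f)δ)/sin δ ≈ 0.698, b = sin(fδ)/sin δ ≈ 0.646.
p = a·p₁ + b·p₂ ≈ (0.989, 0.133, -0.066); φ = arcsin(p_z) ≈ -3.78°, λ = atan2(p_y, p_x) ≈ 7.67°.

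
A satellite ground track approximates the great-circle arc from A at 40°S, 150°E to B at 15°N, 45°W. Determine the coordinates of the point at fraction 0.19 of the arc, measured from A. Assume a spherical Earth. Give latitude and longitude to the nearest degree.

≈ 61°S, 178°W

Write both endpoints as unit vectors p₁, p₂ with components (cos φ cos λ, cos φ sin λ, sin φ).
The central angle between the endpoints is δ = arccos(p₁·p₂) ≈ 2.649 rad (151.8°).
Interpolate at f = 0.19 with slerp weights a = sin((1−f)δ)/sin δ ≈ 1.775, b = sin(fδ)/sin δ ≈ 1.020.
p = a·p₁ + b·p₂ ≈ (-0.481, -0.017, -0.877); φ = arcsin(p_z) ≈ -61.25°, λ = atan2(p_y, p_x) ≈ -177.99°.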